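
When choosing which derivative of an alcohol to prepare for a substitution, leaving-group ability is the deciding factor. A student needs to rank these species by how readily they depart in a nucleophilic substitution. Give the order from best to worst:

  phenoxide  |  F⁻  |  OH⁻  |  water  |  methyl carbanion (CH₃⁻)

water: pKₐ(H₃O⁺) ≈ -1.7 — neutral; leaves from a protonated alcohol (R–OH₂⁺)
F⁻: pKₐ(HF) ≈ 3.2 — small and strongly basic; the poor halide leaving group
phenoxide: pKₐ(C₆H₅OH (phenol)) ≈ 10
OH⁻: pKₐ(H₂O) ≈ 15.7
methyl carbanion (CH₃⁻): pKₐ(CH₄) ≈ 48 — unstabilised carbanion; the worst conceivable leaving group

water > F⁻ > phenoxide > OH⁻ > methyl carbanion (CH₃⁻)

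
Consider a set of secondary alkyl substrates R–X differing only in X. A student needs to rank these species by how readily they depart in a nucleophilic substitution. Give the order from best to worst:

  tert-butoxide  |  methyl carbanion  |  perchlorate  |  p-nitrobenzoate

perchlorate > p-nitrobenzoate > tert-butoxide > methyl carbanion

perchlorate: pKₐ(HClO₄) ≈ -10
p-nitrobenzoate: pKₐ(p-nitrobenzoic acid) ≈ 3.4
tert-butoxide: pKₐ(t-BuOH) ≈ 18 — bulky, strongly basic alkoxide
methyl carbanion: pKₐ(CH₄) ≈ 48 — unstabilised carbanion; the worst conceivable leaving group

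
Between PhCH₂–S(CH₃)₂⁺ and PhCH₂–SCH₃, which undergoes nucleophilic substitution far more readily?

PhCH₂–S(CH₃)₂⁺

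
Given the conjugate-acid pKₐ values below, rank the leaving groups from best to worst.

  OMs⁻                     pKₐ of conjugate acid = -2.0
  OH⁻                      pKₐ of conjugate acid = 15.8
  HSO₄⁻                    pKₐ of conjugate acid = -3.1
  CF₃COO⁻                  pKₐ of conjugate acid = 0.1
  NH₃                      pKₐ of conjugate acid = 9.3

Lower conjugate-acid pKₐ ⇒ weaker base ⇒ better leaving group.
Sorting by the given values: HSO₄⁻ (-3.1), OMs⁻ (-2.0), CF₃COO⁻ (0.1), NH₃ (9.3), OH⁻ (15.8).

HSO₄⁻ > OMs⁻ > CF₃COO⁻ > NH₃ > OH⁻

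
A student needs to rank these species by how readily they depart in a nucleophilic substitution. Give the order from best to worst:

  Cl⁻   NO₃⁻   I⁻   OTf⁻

Rank by basicity of the departing species: weakest base leaves most easily.
OTf⁻: pKₐ(CF₃SO₃H (triflic acid)) ≈ -14
I⁻: pKₐ(HI) ≈ -10
Cl⁻: pKₐ(HCl) ≈ -7
NO₃⁻: pKₐ(HNO₃) ≈ -1.3

OTf⁻ > I⁻ > Cl⁻ > NO₃⁻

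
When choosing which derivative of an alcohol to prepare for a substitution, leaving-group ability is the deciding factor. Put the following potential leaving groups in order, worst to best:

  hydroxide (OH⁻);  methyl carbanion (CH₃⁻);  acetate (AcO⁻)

methyl carbanion (CH₃⁻) < hydroxide (OH⁻) < acetate (AcO⁻)

acetate (AcO⁻): pKₐ(CH₃COOH) ≈ 4.8
hydroxide (OH⁻): pKₐ(H₂O) ≈ 15.7
methyl carbanion (CH₃⁻): pKₐ(CH₄) ≈ 48
Listed from poorest to best leaving group as asked.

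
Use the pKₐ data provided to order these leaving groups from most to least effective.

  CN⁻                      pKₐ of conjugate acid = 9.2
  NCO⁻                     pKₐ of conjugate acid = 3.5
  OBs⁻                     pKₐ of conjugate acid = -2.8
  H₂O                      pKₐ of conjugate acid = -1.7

Lower conjugate-acid pKₐ ⇒ weaker base ⇒ better leaving group.
Sorting by the given values: OBs⁻ (-2.8), H₂O (-1.7), NCO⁻ (3.5), CN⁻ (9.2).

OBs⁻ > H₂O > NCO⁻ > CN⁻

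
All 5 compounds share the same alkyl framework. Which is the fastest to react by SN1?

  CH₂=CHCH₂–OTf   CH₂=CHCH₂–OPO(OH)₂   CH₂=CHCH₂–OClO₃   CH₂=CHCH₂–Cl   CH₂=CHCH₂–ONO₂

CH₂=CHCH₂–OTf

Same R in every case — rank the leaving groups.
The more stable X⁻ (or X) is on its own — i.e. the weaker a base it is — the better a leaving group it makes.
CH₂=CHCH₂–OTf loses OTf⁻: pKₐ(CF₃SO₃H (triflic acid)) ≈ -14
CH₂=CHCH₂–OClO₃ loses ClO₄⁻: pKₐ(HClO₄) ≈ -10
CH₂=CHCH₂–Cl loses Cl⁻: pKₐ(HCl) ≈ -7
CH₂=CHCH₂–ONO₂ loses NO₃⁻: pKₐ(HNO₃) ≈ -1.3
CH₂=CHCH₂–OPO(OH)₂ loses H₂PO₄⁻: pKₐ(H₃PO₄) ≈ 2.1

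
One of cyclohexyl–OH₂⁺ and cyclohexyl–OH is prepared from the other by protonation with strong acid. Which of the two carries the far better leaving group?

cyclohexyl–OH₂⁺

From cyclohexyl–OH the departing group would be OH⁻ (pKₐ(H₂O) ≈ 15.7). Strong base; essentially never leaves without prior activation.
From cyclohexyl–OH₂⁺ the leaving group is H₂O (pKₐ(H₃O⁺) ≈ -1.7). Neutral; leaves from a protonated alcohol (R–OH₂⁺).
Protonation with strong acid works by converting the leaving group from hydroxide to neutral water, making cyclohexyl–OH₂⁺ enormously more reactive.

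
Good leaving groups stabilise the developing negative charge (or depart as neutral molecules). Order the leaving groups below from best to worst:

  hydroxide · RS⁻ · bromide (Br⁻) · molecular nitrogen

molecular nitrogen > bromide (Br⁻) > RS⁻ > hydroxide

Leaving-group ability tracks the stability of the departed species; conjugate-acid pKₐ is the usual yardstick (lower pKₐ → better LG).
molecular nitrogen: no meaningful conjugate acid; N₂ departs as an exceptionally stable neutral molecule
bromide (Br⁻): pKₐ(HBr) ≈ -9
RS⁻: pKₐ(RSH (a thiol)) ≈ 10.5
hydroxide: pKₐ(H₂O) ≈ 15.7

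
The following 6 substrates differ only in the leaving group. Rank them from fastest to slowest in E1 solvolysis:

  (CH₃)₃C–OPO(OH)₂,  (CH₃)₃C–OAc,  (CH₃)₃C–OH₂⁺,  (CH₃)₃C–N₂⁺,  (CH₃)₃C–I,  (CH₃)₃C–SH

The skeletons are identical, so relative rate is governed entirely by leaving-group ability.
A good leaving group is a weak base: the lower the pKₐ of its conjugate acid, the more readily it departs.
(CH₃)₃C–N₂⁺ loses N₂: no meaningful conjugate acid; N₂ departs as an exceptionally stable neutral molecule
(CH₃)₃C–I loses I⁻: pKₐ(HI) ≈ -10
(CH₃)₃C–OH₂⁺ loses H₂O: pKₐ(H₃O⁺) ≈ -1.7
(CH₃)₃C–OPO(OH)₂ loses H₂PO₄⁻: pKₐ(H₃PO₄) ≈ 2.1
(CH₃)₃C–OAc loses AcO⁻: pKₐ(CH₃COOH) ≈ 4.8
(CH₃)₃C–SH loses HS⁻: pKₐ(H₂S) ≈ 7

(CH₃)₃C–N₂⁺ > (CH₃)₃C–I > (CH₃)₃C–OH₂⁺ > (CH₃)₃C–OPO(OH)₂ > (CH₃)₃C–OAc > (CH₃)₃C–SH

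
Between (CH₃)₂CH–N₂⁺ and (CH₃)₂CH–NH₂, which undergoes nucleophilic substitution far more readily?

(CH₃)₂CH–N₂⁺

From (CH₃)₂CH–NH₂ the departing group would be NH₂⁻ (pKₐ(NH₃) ≈ 38). Extremely strong base; never a leaving group.
From (CH₃)₂CH–N₂⁺ the leaving group is N₂ (no meaningful conjugate acid; N₂ departs as an exceptionally stable neutral molecule).
(In practice (CH₃)₂CH–N₂⁺ is made from (CH₃)₂CH–NH₂ by diazotisation (NaNO₂ / HCl, 0 °C), generating a diazonium salt that expels N₂.)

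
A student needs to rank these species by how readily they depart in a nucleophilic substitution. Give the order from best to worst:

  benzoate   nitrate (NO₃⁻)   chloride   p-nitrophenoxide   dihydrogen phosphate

The more stable X⁻ (or X) is on its own — i.e. the weaker a base it is — the better a leaving group it makes.
chloride: pKₐ(HCl) ≈ -7
nitrate (NO₃⁻): pKₐ(HNO₃) ≈ -1.3
dihydrogen phosphate: pKₐ(H₃PO₄) ≈ 2.1
benzoate: pKₐ(C₆H₅COOH) ≈ 4.2
p-nitrophenoxide: pKₐ(p-nitrophenol) ≈ 7.2

chloride > nitrate (NO₃⁻) > dihydrogen phosphate > benzoate > p-nitrophenoxide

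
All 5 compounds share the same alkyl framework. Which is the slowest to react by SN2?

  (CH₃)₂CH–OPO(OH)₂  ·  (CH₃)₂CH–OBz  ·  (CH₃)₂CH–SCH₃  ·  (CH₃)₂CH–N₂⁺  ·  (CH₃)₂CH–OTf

The skeletons are identical, so relative rate is governed entirely by leaving-group ability.
Leaving-group ability tracks the stability of the departed species; conjugate-acid pKₐ is the usual yardstick (lower pKₐ → better LG).
(CH₃)₂CH–N₂⁺ loses N₂: no meaningful conjugate acid; N₂ departs as an exceptionally stable neutral molecule
(CH₃)₂CH–OTf loses OTf⁻: pKₐ(CF₃SO₃H (triflic acid)) ≈ -14
(CH₃)₂CH–OPO(OH)₂ loses H₂PO₄⁻: pKₐ(H₃PO₄) ≈ 2.1
(CH₃)₂CH–OBz loses PhCOO⁻: pKₐ(C₆H₅COOH) ≈ 4.2
(CH₃)₂CH–SCH₃ loses RS⁻: pKₐ(RSH (a thiol)) ≈ 10.5

(CH₃)₂CH–SCH₃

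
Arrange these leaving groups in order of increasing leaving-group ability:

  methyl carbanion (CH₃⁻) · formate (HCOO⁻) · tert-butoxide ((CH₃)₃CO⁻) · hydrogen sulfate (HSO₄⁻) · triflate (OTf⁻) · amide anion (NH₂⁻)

triflate (OTf⁻): pKₐ(CF₃SO₃H (triflic acid)) ≈ -14
hydrogen sulfate (HSO₄⁻): pKₐ(H₂SO₄) ≈ -3 — conjugate base of a strong mineral acid
formate (HCOO⁻): pKₐ(HCOOH) ≈ 3.8 — resonance-stabilised carboxylate
tert-butoxide ((CH₃)₃CO⁻): pKₐ(t-BuOH) ≈ 18
amide anion (NH₂⁻): pKₐ(NH₃) ≈ 38 — extremely strong base; never a leaving group
methyl carbanion (CH₃⁻): pKₐ(CH₄) ≈ 48 — unstabilised carbanion; the worst conceivable leaving group
Listed from poorest to best leaving group as asked.

methyl carbanion (CH₃⁻) < amide anion (NH₂⁻) < tert-butoxide ((CH₃)₃CO⁻) < formate (HCOO⁻) < hydrogen sulfate (HSO₄⁻) < triflate (OTf⁻)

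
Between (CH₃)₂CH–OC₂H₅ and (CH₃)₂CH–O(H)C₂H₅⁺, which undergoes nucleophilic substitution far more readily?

(CH₃)₂CH–O(H)C₂H₅⁺

From (CH₃)₂CH–OC₂H₅ the departing group would be CH₃CH₂O⁻ (pKₐ(CH₃CH₂OH) ≈ 16). Strong base; alkoxides do not leave unassisted.
From (CH₃)₂CH–O(H)C₂H₅⁺ the leaving group is R'OH (pKₐ(R'OH₂⁺) ≈ -2.4). Neutral; leaves from a protonated ether (an oxonium ion, R–O(H)R'⁺).
(In practice (CH₃)₂CH–O(H)C₂H₅⁺ is made from (CH₃)₂CH–OC₂H₅ by protonation with concentrated HBr, allowing neutral ethanol, rather than ethoxide, to depart.)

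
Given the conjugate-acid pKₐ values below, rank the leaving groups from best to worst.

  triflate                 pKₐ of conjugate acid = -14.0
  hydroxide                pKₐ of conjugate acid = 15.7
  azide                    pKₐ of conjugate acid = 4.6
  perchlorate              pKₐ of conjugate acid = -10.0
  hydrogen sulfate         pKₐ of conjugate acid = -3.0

triflate > perchlorate > hydrogen sulfate > azide > hydroxide

Lower conjugate-acid pKₐ ⇒ weaker base ⇒ better leaving group.
Sorting by the given values: triflate (-14.0), perchlorate (-10.0), hydrogen sulfate (-3.0), azide (4.6), hydroxide (15.7).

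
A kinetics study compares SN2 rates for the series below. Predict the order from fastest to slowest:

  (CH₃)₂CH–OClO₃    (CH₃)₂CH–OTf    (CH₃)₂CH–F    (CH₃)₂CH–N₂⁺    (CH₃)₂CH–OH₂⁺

(CH₃)₂CH–N₂⁺ > (CH₃)₂CH–OTf > (CH₃)₂CH–OClO₃ > (CH₃)₂CH–OH₂⁺ > (CH₃)₂CH–F

Identical carbon frameworks mean the comparison reduces to leaving-group quality.
Leaving-group ability tracks the stability of the departed species; conjugate-acid pKₐ is the usual yardstick (lower pKₐ → better LG).
(CH₃)₂CH–N₂⁺ loses N₂: no meaningful conjugate acid; N₂ departs as an exceptionally stable neutral molecule
(CH₃)₂CH–OTf loses OTf⁻: pKₐ(CF₃SO₃H (triflic acid)) ≈ -14
(CH₃)₂CH–OClO₃ loses ClO₄⁻: pKₐ(HClO₄) ≈ -10
(CH₃)₂CH–OH₂⁺ loses H₂O: pKₐ(H₃O⁺) ≈ -1.7
(CH₃)₂CH–F loses F⁻: pKₐ(HF) ≈ 3.2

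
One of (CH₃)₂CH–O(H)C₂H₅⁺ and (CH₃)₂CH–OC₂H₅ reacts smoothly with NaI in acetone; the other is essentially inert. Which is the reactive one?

From (CH₃)₂CH–OC₂H₅ the departing group would be CH₃CH₂O⁻ (pKₐ(CH₃CH₂OH) ≈ 16). Strong base; alkoxides do not leave unassisted.
From (CH₃)₂CH–O(H)C₂H₅⁺ the leaving group is R'OH (pKₐ(R'OH₂⁺) ≈ -2.4). Neutral; leaves from a protonated ether (an oxonium ion, R–O(H)R'⁺).
(In practice (CH₃)₂CH–O(H)C₂H₅⁺ is made from (CH₃)₂CH–OC₂H₅ by protonation with concentrated HBr, allowing neutral ethanol, rather than ethoxide, to depart.)

(CH₃)₂CH–O(H)C₂H₅⁺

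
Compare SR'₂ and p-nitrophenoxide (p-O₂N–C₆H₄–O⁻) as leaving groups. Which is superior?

SR'₂ is the better leaving group.
pKₐ(R'₂SH⁺) ≈ -7 versus pKₐ(p-nitrophenol) ≈ 7.2: SR'₂ is the much weaker base.
Neutral; leaves from a sulfonium salt (R–SR'₂⁺).

SR'₂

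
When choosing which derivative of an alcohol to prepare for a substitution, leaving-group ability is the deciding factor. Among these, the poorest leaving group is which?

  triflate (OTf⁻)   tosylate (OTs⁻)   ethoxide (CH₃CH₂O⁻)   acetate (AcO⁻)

ethoxide (CH₃CH₂O⁻)

triflate (OTf⁻): pKₐ(CF₃SO₃H (triflic acid)) ≈ -14
tosylate (OTs⁻): pKₐ(p-CH₃C₆H₄SO₃H (TsOH)) ≈ -2.8
acetate (AcO⁻): pKₐ(CH₃COOH) ≈ 4.8
ethoxide (CH₃CH₂O⁻): pKₐ(CH₃CH₂OH) ≈ 16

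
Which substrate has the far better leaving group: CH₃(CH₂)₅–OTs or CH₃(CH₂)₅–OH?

From CH₃(CH₂)₅–OH the departing group would be OH⁻ (pKₐ(H₂O) ≈ 15.7). Strong base; essentially never leaves without prior activation.
From CH₃(CH₂)₅–OTs the leaving group is OTs⁻ (pKₐ(p-CH₃C₆H₄SO₃H (TsOH)) ≈ -2.8). Resonance-delocalised arenesulfonate.
(In practice CH₃(CH₂)₅–OTs is made from CH₃(CH₂)₅–OH by treatment with TsCl / pyridine, converting the hydroxyl into a tosylate.)

CH₃(CH₂)₅–OTs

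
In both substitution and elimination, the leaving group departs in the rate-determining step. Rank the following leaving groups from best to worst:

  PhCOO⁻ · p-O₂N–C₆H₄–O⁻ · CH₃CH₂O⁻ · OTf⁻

OTf⁻ > PhCOO⁻ > p-O₂N–C₆H₄–O⁻ > CH₃CH₂O⁻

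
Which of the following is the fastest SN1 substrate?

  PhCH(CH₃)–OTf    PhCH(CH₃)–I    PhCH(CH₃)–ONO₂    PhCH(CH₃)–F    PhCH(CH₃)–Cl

Identical carbon frameworks mean the comparison reduces to leaving-group quality.
A good leaving group is a weak base: the lower the pKₐ of its conjugate acid, the more readily it departs.
PhCH(CH₃)–OTf loses OTf⁻: pKₐ(CF₃SO₃H (triflic acid)) ≈ -14
PhCH(CH₃)–I loses I⁻: pKₐ(HI) ≈ -10
PhCH(CH₃)–Cl loses Cl⁻: pKₐ(HCl) ≈ -7
PhCH(CH₃)–ONO₂ loses NO₃⁻: pKₐ(HNO₃) ≈ -1.3
PhCH(CH₃)–F loses F⁻: pKₐ(HF) ≈ 3.2

PhCH(CH₃)–OTf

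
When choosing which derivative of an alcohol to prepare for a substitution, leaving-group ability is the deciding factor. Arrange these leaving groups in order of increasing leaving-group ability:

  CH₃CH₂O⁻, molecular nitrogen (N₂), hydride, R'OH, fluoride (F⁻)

molecular nitrogen (N₂): no meaningful conjugate acid; N₂ departs as an exceptionally stable neutral molecule
R'OH: pKₐ(R'OH₂⁺) ≈ -2.4
fluoride (F⁻): pKₐ(HF) ≈ 3.2
CH₃CH₂O⁻: pKₐ(CH₃CH₂OH) ≈ 16 — strong base; alkoxides do not leave unassisted
hydride: pKₐ(H₂) ≈ 36
The question asks for worst first, so the sequence is read in increasing leaving-group ability.

hydride < CH₃CH₂O⁻ < fluoride (F⁻) < R'OH < molecular nitrogen (N₂)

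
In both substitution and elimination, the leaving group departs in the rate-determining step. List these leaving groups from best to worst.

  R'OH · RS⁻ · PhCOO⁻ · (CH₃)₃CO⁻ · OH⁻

A good leaving group is a weak base: the lower the pKₐ of its conjugate acid, the more readily it departs.
R'OH: pKₐ(R'OH₂⁺) ≈ -2.4 — neutral; leaves from a protonated ether (an oxonium ion, R–O(H)R'⁺)
PhCOO⁻: pKₐ(C₆H₅COOH) ≈ 4.2 — aryl carboxylate
RS⁻: pKₐ(RSH (a thiol)) ≈ 10.5
OH⁻: pKₐ(H₂O) ≈ 15.7
(CH₃)₃CO⁻: pKₐ(t-BuOH) ≈ 18 — bulky, strongly basic alkoxide

R'OH > PhCOO⁻ > RS⁻ > OH⁻ > (CH₃)₃CO⁻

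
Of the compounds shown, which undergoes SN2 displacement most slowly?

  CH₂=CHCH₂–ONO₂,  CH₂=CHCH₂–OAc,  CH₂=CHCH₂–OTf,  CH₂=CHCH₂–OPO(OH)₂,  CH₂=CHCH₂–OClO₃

CH₂=CHCH₂–OAc

The skeletons are identical, so relative rate is governed entirely by leaving-group ability.
Leaving-group ability tracks the stability of the departed species; conjugate-acid pKₐ is the usual yardstick (lower pKₐ → better LG).
CH₂=CHCH₂–OTf loses OTf⁻: pKₐ(CF₃SO₃H (triflic acid)) ≈ -14
CH₂=CHCH₂–OClO₃ loses ClO₄⁻: pKₐ(HClO₄) ≈ -10
CH₂=CHCH₂–ONO₂ loses NO₃⁻: pKₐ(HNO₃) ≈ -1.3
CH₂=CHCH₂–OPO(OH)₂ loses H₂PO₄⁻: pKₐ(H₃PO₄) ≈ 2.1
CH₂=CHCH₂–OAc loses AcO⁻: pKₐ(CH₃COOH) ≈ 4.8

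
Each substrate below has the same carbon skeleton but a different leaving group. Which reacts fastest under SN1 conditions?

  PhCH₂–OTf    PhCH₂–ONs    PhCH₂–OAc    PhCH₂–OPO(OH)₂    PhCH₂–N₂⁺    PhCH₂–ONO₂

PhCH₂–N₂⁺

Identical carbon frameworks mean the comparison reduces to leaving-group quality.
Rank by basicity of the departing species: weakest base leaves most easily.
PhCH₂–N₂⁺ loses N₂: no meaningful conjugate acid; N₂ departs as an exceptionally stable neutral molecule
PhCH₂–OTf loses OTf⁻: pKₐ(CF₃SO₃H (triflic acid)) ≈ -14
PhCH₂–ONs loses ONs⁻: pKₐ(p-O₂NC₆H₄SO₃H) ≈ -3.5
PhCH₂–ONO₂ loses NO₃⁻: pKₐ(HNO₃) ≈ -1.3
PhCH₂–OPO(OH)₂ loses H₂PO₄⁻: pKₐ(H₃PO₄) ≈ 2.1
PhCH₂–OAc loses AcO⁻: pKₐ(CH₃COOH) ≈ 4.8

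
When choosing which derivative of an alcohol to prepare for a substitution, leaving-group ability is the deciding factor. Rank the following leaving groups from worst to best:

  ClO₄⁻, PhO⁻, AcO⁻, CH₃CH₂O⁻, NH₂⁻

Leaving-group ability tracks the stability of the departed species; conjugate-acid pKₐ is the usual yardstick (lower pKₐ → better LG).
ClO₄⁻: pKₐ(HClO₄) ≈ -10
AcO⁻: pKₐ(CH₃COOH) ≈ 4.8
PhO⁻: pKₐ(C₆H₅OH (phenol)) ≈ 10
CH₃CH₂O⁻: pKₐ(CH₃CH₂OH) ≈ 16
NH₂⁻: pKₐ(NH₃) ≈ 38
Reversing gives the worst-to-best order requested.

NH₂⁻ < CH₃CH₂O⁻ < PhO⁻ < AcO⁻ < ClO₄⁻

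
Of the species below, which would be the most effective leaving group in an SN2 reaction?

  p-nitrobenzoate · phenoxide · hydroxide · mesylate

The more stable X⁻ (or X) is on its own — i.e. the weaker a base it is — the better a leaving group it makes.
mesylate: pKₐ(CH₃SO₃H (MsOH)) ≈ -1.9
p-nitrobenzoate: pKₐ(p-nitrobenzoic acid) ≈ 3.4
phenoxide: pKₐ(C₆H₅OH (phenol)) ≈ 10
hydroxide: pKₐ(H₂O) ≈ 15.7

mesylate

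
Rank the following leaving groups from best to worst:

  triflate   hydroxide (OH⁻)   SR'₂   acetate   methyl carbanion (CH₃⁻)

triflate > SR'₂ > acetate > hydroxide (OH⁻) > methyl carbanion (CH₃⁻)

Leaving-group ability tracks the stability of the departed species; conjugate-acid pKₐ is the usual yardstick (lower pKₐ → better LG).
triflate: pKₐ(CF₃SO₃H (triflic acid)) ≈ -14
SR'₂: pKₐ(R'₂SH⁺) ≈ -7 — neutral; leaves from a sulfonium salt (R–SR'₂⁺)
acetate: pKₐ(CH₃COOH) ≈ 4.8 — resonance-stabilised but still a weak base
hydroxide (OH⁻): pKₐ(H₂O) ≈ 15.7 — strong base; essentially never leaves without prior activation
methyl carbanion (CH₃⁻): pKₐ(CH₄) ≈ 48 — unstabilised carbanion; the worst conceivable leaving group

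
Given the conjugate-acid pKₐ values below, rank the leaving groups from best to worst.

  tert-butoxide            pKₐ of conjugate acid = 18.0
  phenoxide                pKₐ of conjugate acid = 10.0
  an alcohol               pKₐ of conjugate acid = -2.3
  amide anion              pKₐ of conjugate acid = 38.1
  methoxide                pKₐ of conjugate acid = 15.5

Lower conjugate-acid pKₐ ⇒ weaker base ⇒ better leaving group.
Sorting by the given values: an alcohol (-2.3), phenoxide (10.0), methoxide (15.5), tert-butoxide (18.0), amide anion (38.1).

an alcohol > phenoxide > methoxide > tert-butoxide > amide anion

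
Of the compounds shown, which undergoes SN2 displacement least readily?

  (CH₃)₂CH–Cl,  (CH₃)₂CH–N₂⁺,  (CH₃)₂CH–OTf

(CH₃)₂CH–Cl

Same R in every case — rank the leaving groups.
Rank by basicity of the departing species: weakest base leaves most easily.
(CH₃)₂CH–N₂⁺ loses N₂: no meaningful conjugate acid; N₂ departs as an exceptionally stable neutral molecule
(CH₃)₂CH–OTf loses OTf⁻: pKₐ(CF₃SO₃H (triflic acid)) ≈ -14
(CH₃)₂CH–Cl loses Cl⁻: pKₐ(HCl) ≈ -7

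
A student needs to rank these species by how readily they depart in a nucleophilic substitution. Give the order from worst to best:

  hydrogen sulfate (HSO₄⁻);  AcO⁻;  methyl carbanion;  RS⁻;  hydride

methyl carbanion < hydride < RS⁻ < AcO⁻ < hydrogen sulfate (HSO₄⁻)

A good leaving group is a weak base: the lower the pKₐ of its conjugate acid, the more readily it departs.
hydrogen sulfate (HSO₄⁻): pKₐ(H₂SO₄) ≈ -3 — conjugate base of a strong mineral acid
AcO⁻: pKₐ(CH₃COOH) ≈ 4.8
RS⁻: pKₐ(RSH (a thiol)) ≈ 10.5 — moderately basic; rarely leaves without activation
hydride: pKₐ(H₂) ≈ 36 — extremely strong base; leaves only in special hydride-transfer contexts
methyl carbanion: pKₐ(CH₄) ≈ 48 — unstabilised carbanion; the worst conceivable leaving group
Listed from poorest to best leaving group as asked.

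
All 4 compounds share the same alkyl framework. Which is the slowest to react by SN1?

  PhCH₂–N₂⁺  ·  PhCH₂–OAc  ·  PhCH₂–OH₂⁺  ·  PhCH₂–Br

With the same alkyl group throughout, only the leaving group differentiates the rates.
A good leaving group is a weak base: the lower the pKₐ of its conjugate acid, the more readily it departs.
PhCH₂–N₂⁺ loses N₂: no meaningful conjugate acid; N₂ departs as an exceptionally stable neutral molecule
PhCH₂–Br loses Br⁻: pKₐ(HBr) ≈ -9
PhCH₂–OH₂⁺ loses H₂O: pKₐ(H₃O⁺) ≈ -1.7
PhCH₂–OAc loses AcO⁻: pKₐ(CH₃COOH) ≈ 4.8

PhCH₂–OAc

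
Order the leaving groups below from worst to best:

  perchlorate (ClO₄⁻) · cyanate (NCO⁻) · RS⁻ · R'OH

Rank by basicity of the departing species: weakest base leaves most easily.
perchlorate (ClO₄⁻): pKₐ(HClO₄) ≈ -10
R'OH: pKₐ(R'OH₂⁺) ≈ -2.4
cyanate (NCO⁻): pKₐ(HOCN) ≈ 3.5
RS⁻: pKₐ(RSH (a thiol)) ≈ 10.5
Reversing gives the worst-to-best order requested.

RS⁻ < cyanate (NCO⁻) < R'OH < perchlorate (ClO₄⁻)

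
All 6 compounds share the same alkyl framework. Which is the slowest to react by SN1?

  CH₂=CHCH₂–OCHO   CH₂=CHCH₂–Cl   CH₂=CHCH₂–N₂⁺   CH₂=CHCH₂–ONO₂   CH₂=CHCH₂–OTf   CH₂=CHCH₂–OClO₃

Identical carbon frameworks mean the comparison reduces to leaving-group quality.
Rank by basicity of the departing species: weakest base leaves most easily.
CH₂=CHCH₂–N₂⁺ loses N₂: no meaningful conjugate acid; N₂ departs as an exceptionally stable neutral molecule
CH₂=CHCH₂–OTf loses OTf⁻: pKₐ(CF₃SO₃H (triflic acid)) ≈ -14
CH₂=CHCH₂–OClO₃ loses ClO₄⁻: pKₐ(HClO₄) ≈ -10
CH₂=CHCH₂–Cl loses Cl⁻: pKₐ(HCl) ≈ -7
CH₂=CHCH₂–ONO₂ loses NO₃⁻: pKₐ(HNO₃) ≈ -1.3
CH₂=CHCH₂–OCHO loses HCOO⁻: pKₐ(HCOOH) ≈ 3.8

CH₂=CHCH₂–OCHO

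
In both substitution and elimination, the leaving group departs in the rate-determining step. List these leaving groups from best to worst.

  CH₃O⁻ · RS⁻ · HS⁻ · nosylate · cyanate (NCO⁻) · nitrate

nosylate > nitrate > cyanate (NCO⁻) > HS⁻ > RS⁻ > CH₃O⁻

The more stable X⁻ (or X) is on its own — i.e. the weaker a base it is — the better a leaving group it makes.
nosylate: pKₐ(p-O₂NC₆H₄SO₃H) ≈ -3.5
nitrate: pKₐ(HNO₃) ≈ -1.3
cyanate (NCO⁻): pKₐ(HOCN) ≈ 3.5
HS⁻: pKₐ(H₂S) ≈ 7
RS⁻: pKₐ(RSH (a thiol)) ≈ 10.5
CH₃O⁻: pKₐ(CH₃OH) ≈ 15.5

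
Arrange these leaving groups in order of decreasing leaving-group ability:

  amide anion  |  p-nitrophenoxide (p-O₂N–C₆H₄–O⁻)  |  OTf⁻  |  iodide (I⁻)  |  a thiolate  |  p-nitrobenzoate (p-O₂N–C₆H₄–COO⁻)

OTf⁻ > iodide (I⁻) > p-nitrobenzoate (p-O₂N–C₆H₄–COO⁻) > p-nitrophenoxide (p-O₂N–C₆H₄–O⁻) > a thiolate > amide anion

Rank by basicity of the departing species: weakest base leaves most easily.
OTf⁻: pKₐ(CF₃SO₃H (triflic acid)) ≈ -14
iodide (I⁻): pKₐ(HI) ≈ -10
p-nitrobenzoate (p-O₂N–C₆H₄–COO⁻): pKₐ(p-nitrobenzoic acid) ≈ 3.4 — electron-withdrawing nitro group stabilises the carboxylate
p-nitrophenoxide (p-O₂N–C₆H₄–O⁻): pKₐ(p-nitrophenol) ≈ 7.2 — nitro group delocalises the charge; the classic chromogenic LG
a thiolate: pKₐ(RSH (a thiol)) ≈ 10.5 — moderately basic; rarely leaves without activation
amide anion: pKₐ(NH₃) ≈ 38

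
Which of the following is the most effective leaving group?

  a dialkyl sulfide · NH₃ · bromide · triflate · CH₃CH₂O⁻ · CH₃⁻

triflate: pKₐ(CF₃SO₃H (triflic acid)) ≈ -14
bromide: pKₐ(HBr) ≈ -9
a dialkyl sulfide: pKₐ(R'₂SH⁺) ≈ -7
NH₃: pKₐ(NH₄⁺) ≈ 9.2
CH₃CH₂O⁻: pKₐ(CH₃CH₂OH) ≈ 16
CH₃⁻: pKₐ(CH₄) ≈ 48

triflate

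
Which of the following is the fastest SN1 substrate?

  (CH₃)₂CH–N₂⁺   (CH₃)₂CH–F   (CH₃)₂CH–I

(CH₃)₂CH–N₂⁺

Identical carbon frameworks mean the comparison reduces to leaving-group quality.
A good leaving group is a weak base: the lower the pKₐ of its conjugate acid, the more readily it departs.
(CH₃)₂CH–N₂⁺ loses N₂: no meaningful conjugate acid; N₂ departs as an exceptionally stable neutral molecule
(CH₃)₂CH–I loses I⁻: pKₐ(HI) ≈ -10
(CH₃)₂CH–F loses F⁻: pKₐ(HF) ≈ 3.2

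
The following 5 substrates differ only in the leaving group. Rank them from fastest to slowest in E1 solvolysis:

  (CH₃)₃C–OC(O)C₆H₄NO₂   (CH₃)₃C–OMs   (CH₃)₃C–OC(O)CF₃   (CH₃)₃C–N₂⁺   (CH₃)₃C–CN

(CH₃)₃C–N₂⁺ > (CH₃)₃C–OMs > (CH₃)₃C–OC(O)CF₃ > (CH₃)₃C–OC(O)C₆H₄NO₂ > (CH₃)₃C–CN

The skeletons are identical, so relative rate is governed entirely by leaving-group ability.
A good leaving group is a weak base: the lower the pKₐ of its conjugate acid, the more readily it departs.
(CH₃)₃C–N₂⁺ loses N₂: no meaningful conjugate acid; N₂ departs as an exceptionally stable neutral molecule
(CH₃)₃C–OMs loses OMs⁻: pKₐ(CH₃SO₃H (MsOH)) ≈ -1.9
(CH₃)₃C–OC(O)CF₃ loses CF₃COO⁻: pKₐ(CF₃COOH) ≈ 0.2
(CH₃)₃C–OC(O)C₆H₄NO₂ loses p-O₂N–C₆H₄–COO⁻: pKₐ(p-nitrobenzoic acid) ≈ 3.4
(CH₃)₃C–CN loses CN⁻: pKₐ(HCN) ≈ 9.2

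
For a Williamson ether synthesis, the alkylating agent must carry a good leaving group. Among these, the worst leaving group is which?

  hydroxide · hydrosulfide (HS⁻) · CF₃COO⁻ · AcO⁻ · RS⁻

Leaving-group ability tracks the stability of the departed species; conjugate-acid pKₐ is the usual yardstick (lower pKₐ → better LG).
CF₃COO⁻: pKₐ(CF₃COOH) ≈ 0.2
AcO⁻: pKₐ(CH₃COOH) ≈ 4.8
hydrosulfide (HS⁻): pKₐ(H₂S) ≈ 7
RS⁻: pKₐ(RSH (a thiol)) ≈ 10.5
hydroxide: pKₐ(H₂O) ≈ 15.7

hydroxide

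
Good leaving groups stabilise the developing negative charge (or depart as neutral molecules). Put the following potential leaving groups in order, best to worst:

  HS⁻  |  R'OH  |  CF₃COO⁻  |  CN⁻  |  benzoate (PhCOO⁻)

R'OH > CF₃COO⁻ > benzoate (PhCOO⁻) > HS⁻ > CN⁻

Leaving-group ability tracks the stability of the departed species; conjugate-acid pKₐ is the usual yardstick (lower pKₐ → better LG).
R'OH: pKₐ(R'OH₂⁺) ≈ -2.4
CF₃COO⁻: pKₐ(CF₃COOH) ≈ 0.2
benzoate (PhCOO⁻): pKₐ(C₆H₅COOH) ≈ 4.2
HS⁻: pKₐ(H₂S) ≈ 7
CN⁻: pKₐ(HCN) ≈ 9.2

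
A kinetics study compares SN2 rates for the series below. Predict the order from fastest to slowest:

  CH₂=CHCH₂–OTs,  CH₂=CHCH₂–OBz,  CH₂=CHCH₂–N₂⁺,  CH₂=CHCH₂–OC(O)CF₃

Identical carbon frameworks mean the comparison reduces to leaving-group quality.
Leaving-group ability tracks the stability of the departed species; conjugate-acid pKₐ is the usual yardstick (lower pKₐ → better LG).
CH₂=CHCH₂–N₂⁺ loses N₂: no meaningful conjugate acid; N₂ departs as an exceptionally stable neutral molecule
CH₂=CHCH₂–OTs loses OTs⁻: pKₐ(p-CH₃C₆H₄SO₃H (TsOH)) ≈ -2.8
CH₂=CHCH₂–OC(O)CF₃ loses CF₃COO⁻: pKₐ(CF₃COOH) ≈ 0.2
CH₂=CHCH₂–OBz loses PhCOO⁻: pKₐ(C₆H₅COOH) ≈ 4.2

CH₂=CHCH₂–N₂⁺ > CH₂=CHCH₂–OTs > CH₂=CHCH₂–OC(O)CF₃ > CH₂=CHCH₂–OBz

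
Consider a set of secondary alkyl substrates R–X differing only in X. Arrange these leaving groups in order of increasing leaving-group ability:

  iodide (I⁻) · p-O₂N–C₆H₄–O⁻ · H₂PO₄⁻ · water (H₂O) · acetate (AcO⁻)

p-O₂N–C₆H₄–O⁻ < acetate (AcO⁻) < H₂PO₄⁻ < water (H₂O) < iodide (I⁻)

Leaving-group ability tracks the stability of the departed species; conjugate-acid pKₐ is the usual yardstick (lower pKₐ → better LG).
iodide (I⁻): pKₐ(HI) ≈ -10
water (H₂O): pKₐ(H₃O⁺) ≈ -1.7
H₂PO₄⁻: pKₐ(H₃PO₄) ≈ 2.1
acetate (AcO⁻): pKₐ(CH₃COOH) ≈ 4.8
p-O₂N–C₆H₄–O⁻: pKₐ(p-nitrophenol) ≈ 7.2
Reversing gives the worst-to-best order requested.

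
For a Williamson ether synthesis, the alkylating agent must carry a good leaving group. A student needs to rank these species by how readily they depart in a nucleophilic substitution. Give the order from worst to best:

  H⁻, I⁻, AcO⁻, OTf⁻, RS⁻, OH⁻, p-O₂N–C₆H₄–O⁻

H⁻ < OH⁻ < RS⁻ < p-O₂N–C₆H₄–O⁻ < AcO⁻ < I⁻ < OTf⁻

The more stable X⁻ (or X) is on its own — i.e. the weaker a base it is — the better a leaving group it makes.
OTf⁻: pKₐ(CF₃SO₃H (triflic acid)) ≈ -14
I⁻: pKₐ(HI) ≈ -10
AcO⁻: pKₐ(CH₃COOH) ≈ 4.8
p-O₂N–C₆H₄–O⁻: pKₐ(p-nitrophenol) ≈ 7.2
RS⁻: pKₐ(RSH (a thiol)) ≈ 10.5
OH⁻: pKₐ(H₂O) ≈ 15.7
H⁻: pKₐ(H₂) ≈ 36
The question asks for worst first, so the sequence is read in increasing leaving-group ability.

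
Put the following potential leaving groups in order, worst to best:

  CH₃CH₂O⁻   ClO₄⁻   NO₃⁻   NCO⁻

CH₃CH₂O⁻ < NCO⁻ < NO₃⁻ < ClO₄⁻

ClO₄⁻: pKₐ(HClO₄) ≈ -10 — extremely weak base; rarely used for safety reasons
NO₃⁻: pKₐ(HNO₃) ≈ -1.3 — resonance-delocalised over three oxygens
NCO⁻: pKₐ(HOCN) ≈ 3.5 — resonance between N and O
CH₃CH₂O⁻: pKₐ(CH₃CH₂OH) ≈ 16
Listed from poorest to best leaving group as asked.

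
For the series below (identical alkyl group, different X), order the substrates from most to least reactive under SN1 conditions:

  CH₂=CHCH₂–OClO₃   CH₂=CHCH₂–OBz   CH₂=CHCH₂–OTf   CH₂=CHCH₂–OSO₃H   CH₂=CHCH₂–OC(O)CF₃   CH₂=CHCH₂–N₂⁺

CH₂=CHCH₂–N₂⁺ > CH₂=CHCH₂–OTf > CH₂=CHCH₂–OClO₃ > CH₂=CHCH₂–OSO₃H > CH₂=CHCH₂–OC(O)CF₃ > CH₂=CHCH₂–OBz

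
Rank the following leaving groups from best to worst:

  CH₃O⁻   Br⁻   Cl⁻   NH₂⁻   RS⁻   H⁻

Br⁻ > Cl⁻ > RS⁻ > CH₃O⁻ > H⁻ > NH₂⁻

Leaving-group ability tracks the stability of the departed species; conjugate-acid pKₐ is the usual yardstick (lower pKₐ → better LG).
Br⁻: pKₐ(HBr) ≈ -9
Cl⁻: pKₐ(HCl) ≈ -7 — moderately weak base
RS⁻: pKₐ(RSH (a thiol)) ≈ 10.5 — moderately basic; rarely leaves without activation
CH₃O⁻: pKₐ(CH₃OH) ≈ 15.5
H⁻: pKₐ(H₂) ≈ 36
NH₂⁻: pKₐ(NH₃) ≈ 38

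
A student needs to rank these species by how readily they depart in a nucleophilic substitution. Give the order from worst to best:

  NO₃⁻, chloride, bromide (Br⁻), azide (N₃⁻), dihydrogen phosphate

azide (N₃⁻) < dihydrogen phosphate < NO₃⁻ < chloride < bromide (Br⁻)

bromide (Br⁻): pKₐ(HBr) ≈ -9
chloride: pKₐ(HCl) ≈ -7
NO₃⁻: pKₐ(HNO₃) ≈ -1.3
dihydrogen phosphate: pKₐ(H₃PO₄) ≈ 2.1
azide (N₃⁻): pKₐ(HN₃) ≈ 4.7
Reversing gives the worst-to-best order requested.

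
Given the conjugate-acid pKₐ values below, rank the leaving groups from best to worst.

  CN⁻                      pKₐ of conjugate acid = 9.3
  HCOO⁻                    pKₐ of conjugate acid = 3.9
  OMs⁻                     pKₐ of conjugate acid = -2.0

OMs⁻ > HCOO⁻ > CN⁻

Lower conjugate-acid pKₐ ⇒ weaker base ⇒ better leaving group.
Sorting by the given values: OMs⁻ (-2.0), HCOO⁻ (3.9), CN⁻ (9.3).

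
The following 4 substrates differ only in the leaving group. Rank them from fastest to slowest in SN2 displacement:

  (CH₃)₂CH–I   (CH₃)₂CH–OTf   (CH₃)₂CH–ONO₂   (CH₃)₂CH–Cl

(CH₃)₂CH–OTf > (CH₃)₂CH–I > (CH₃)₂CH–Cl > (CH₃)₂CH–ONO₂

The skeletons are identical, so relative rate is governed entirely by leaving-group ability.
Rank by basicity of the departing species: weakest base leaves most easily.
(CH₃)₂CH–OTf loses OTf⁻: pKₐ(CF₃SO₃H (triflic acid)) ≈ -14
(CH₃)₂CH–I loses I⁻: pKₐ(HI) ≈ -10
(CH₃)₂CH–Cl loses Cl⁻: pKₐ(HCl) ≈ -7
(CH₃)₂CH–ONO₂ loses NO₃⁻: pKₐ(HNO₃) ≈ -1.3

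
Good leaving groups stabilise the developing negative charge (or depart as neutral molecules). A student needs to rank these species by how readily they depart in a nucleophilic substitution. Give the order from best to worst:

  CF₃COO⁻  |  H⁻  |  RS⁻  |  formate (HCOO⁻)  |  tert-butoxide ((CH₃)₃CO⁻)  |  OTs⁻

OTs⁻ > CF₃COO⁻ > formate (HCOO⁻) > RS⁻ > tert-butoxide ((CH₃)₃CO⁻) > H⁻

A good leaving group is a weak base: the lower the pKₐ of its conjugate acid, the more readily it departs.
OTs⁻: pKₐ(p-CH₃C₆H₄SO₃H (TsOH)) ≈ -2.8 — resonance-delocalised arenesulfonate
CF₃COO⁻: pKₐ(CF₃COOH) ≈ 0.2 — strongly electron-withdrawing CF₃ stabilises the carboxylate
formate (HCOO⁻): pKₐ(HCOOH) ≈ 3.8
RS⁻: pKₐ(RSH (a thiol)) ≈ 10.5
tert-butoxide ((CH₃)₃CO⁻): pKₐ(t-BuOH) ≈ 18 — bulky, strongly basic alkoxide
H⁻: pKₐ(H₂) ≈ 36 — extremely strong base; leaves only in special hydride-transfer contexts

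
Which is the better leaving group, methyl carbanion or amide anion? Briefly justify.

amide anion

amide anion is the better leaving group.
pKₐ(NH₃) ≈ 38 versus pKₐ(CH₄) ≈ 48: amide anion is the much weaker base.
Extremely strong base; never a leaving group.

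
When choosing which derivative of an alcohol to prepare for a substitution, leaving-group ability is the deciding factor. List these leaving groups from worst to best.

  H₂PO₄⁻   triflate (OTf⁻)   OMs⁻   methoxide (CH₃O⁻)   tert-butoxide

tert-butoxide < methoxide (CH₃O⁻) < H₂PO₄⁻ < OMs⁻ < triflate (OTf⁻)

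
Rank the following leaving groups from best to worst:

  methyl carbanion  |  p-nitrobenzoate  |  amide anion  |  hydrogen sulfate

hydrogen sulfate > p-nitrobenzoate > amide anion > methyl carbanion

hydrogen sulfate: pKₐ(H₂SO₄) ≈ -3
p-nitrobenzoate: pKₐ(p-nitrobenzoic acid) ≈ 3.4
amide anion: pKₐ(NH₃) ≈ 38
methyl carbanion: pKₐ(CH₄) ≈ 48 — unstabilised carbanion; the worst conceivable leaving group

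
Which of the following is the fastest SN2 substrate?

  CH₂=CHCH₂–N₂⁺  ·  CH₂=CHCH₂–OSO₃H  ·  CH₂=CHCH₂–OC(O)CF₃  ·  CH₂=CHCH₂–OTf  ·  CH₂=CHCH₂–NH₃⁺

Same R in every case — rank the leaving groups.
A good leaving group is a weak base: the lower the pKₐ of its conjugate acid, the more readily it departs.
CH₂=CHCH₂–N₂⁺ loses N₂: no meaningful conjugate acid; N₂ departs as an exceptionally stable neutral molecule
CH₂=CHCH₂–OTf loses OTf⁻: pKₐ(CF₃SO₃H (triflic acid)) ≈ -14
CH₂=CHCH₂–OSO₃H loses HSO₄⁻: pKₐ(H₂SO₄) ≈ -3
CH₂=CHCH₂–OC(O)CF₃ loses CF₃COO⁻: pKₐ(CF₃COOH) ≈ 0.2
CH₂=CHCH₂–NH₃⁺ loses NH₃: pKₐ(NH₄⁺) ≈ 9.2

CH₂=CHCH₂–N₂⁺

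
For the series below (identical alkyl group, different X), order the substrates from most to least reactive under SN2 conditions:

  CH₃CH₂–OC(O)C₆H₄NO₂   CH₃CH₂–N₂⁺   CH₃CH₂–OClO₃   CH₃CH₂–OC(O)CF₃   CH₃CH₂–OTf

CH₃CH₂–N₂⁺ > CH₃CH₂–OTf > CH₃CH₂–OClO₃ > CH₃CH₂–OC(O)CF₃ > CH₃CH₂–OC(O)C₆H₄NO₂

Identical carbon frameworks mean the comparison reduces to leaving-group quality.
A good leaving group is a weak base: the lower the pKₐ of its conjugate acid, the more readily it departs.
CH₃CH₂–N₂⁺ loses N₂: no meaningful conjugate acid; N₂ departs as an exceptionally stable neutral molecule
CH₃CH₂–OTf loses OTf⁻: pKₐ(CF₃SO₃H (triflic acid)) ≈ -14
CH₃CH₂–OClO₃ loses ClO₄⁻: pKₐ(HClO₄) ≈ -10
CH₃CH₂–OC(O)CF₃ loses CF₃COO⁻: pKₐ(CF₃COOH) ≈ 0.2
CH₃CH₂–OC(O)C₆H₄NO₂ loses p-O₂N–C₆H₄–COO⁻: pKₐ(p-nitrobenzoic acid) ≈ 3.4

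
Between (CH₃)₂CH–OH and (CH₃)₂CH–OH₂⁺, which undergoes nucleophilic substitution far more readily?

(CH₃)₂CH–OH₂⁺

From (CH₃)₂CH–OH the departing group would be OH⁻ (pKₐ(H₂O) ≈ 15.7). Strong base; essentially never leaves without prior activation.
From (CH₃)₂CH–OH₂⁺ the leaving group is H₂O (pKₐ(H₃O⁺) ≈ -1.7). Neutral; leaves from a protonated alcohol (R–OH₂⁺).
(In practice (CH₃)₂CH–OH₂⁺ is made from (CH₃)₂CH–OH by protonation with strong acid, converting the leaving group from hydroxide to neutral water.)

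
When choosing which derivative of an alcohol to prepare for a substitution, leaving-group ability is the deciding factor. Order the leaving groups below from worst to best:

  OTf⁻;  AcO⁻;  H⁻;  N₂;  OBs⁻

A good leaving group is a weak base: the lower the pKₐ of its conjugate acid, the more readily it departs.
N₂: no meaningful conjugate acid; N₂ departs as an exceptionally stable neutral molecule
OTf⁻: pKₐ(CF₃SO₃H (triflic acid)) ≈ -14 — charge spread over three oxygens and a CF₃ group; the premier leaving group in synthesis
OBs⁻: pKₐ(p-BrC₆H₄SO₃H) ≈ -2.8 — arenesulfonate with a p-bromo substituent
AcO⁻: pKₐ(CH₃COOH) ≈ 4.8 — resonance-stabilised but still a weak base
H⁻: pKₐ(H₂) ≈ 36 — extremely strong base; leaves only in special hydride-transfer contexts
Listed from poorest to best leaving group as asked.

H⁻ < AcO⁻ < OBs⁻ < OTf⁻ < N₂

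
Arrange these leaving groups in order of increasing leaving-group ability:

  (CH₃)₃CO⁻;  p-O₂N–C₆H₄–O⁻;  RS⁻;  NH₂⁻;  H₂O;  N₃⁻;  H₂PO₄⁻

H₂O: pKₐ(H₃O⁺) ≈ -1.7
H₂PO₄⁻: pKₐ(H₃PO₄) ≈ 2.1
N₃⁻: pKₐ(HN₃) ≈ 4.7
p-O₂N–C₆H₄–O⁻: pKₐ(p-nitrophenol) ≈ 7.2
RS⁻: pKₐ(RSH (a thiol)) ≈ 10.5
(CH₃)₃CO⁻: pKₐ(t-BuOH) ≈ 18
NH₂⁻: pKₐ(NH₃) ≈ 38
Reversing gives the worst-to-best order requested.

NH₂⁻ < (CH₃)₃CO⁻ < RS⁻ < p-O₂N–C₆H₄–O⁻ < N₃⁻ < H₂PO₄⁻ < H₂O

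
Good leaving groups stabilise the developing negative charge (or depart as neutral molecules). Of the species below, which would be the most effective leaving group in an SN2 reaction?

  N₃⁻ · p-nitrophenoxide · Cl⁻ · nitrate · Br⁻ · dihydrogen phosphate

Br⁻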